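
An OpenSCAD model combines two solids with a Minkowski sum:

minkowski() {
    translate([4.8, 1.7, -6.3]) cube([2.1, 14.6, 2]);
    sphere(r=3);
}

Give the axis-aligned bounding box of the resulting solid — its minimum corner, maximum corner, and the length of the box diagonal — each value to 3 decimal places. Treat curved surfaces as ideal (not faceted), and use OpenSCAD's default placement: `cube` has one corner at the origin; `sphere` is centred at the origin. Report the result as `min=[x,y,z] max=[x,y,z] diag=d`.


min=[1.800,-1.300,-9.300] max=[9.900,19.300,-1.300] diag=23.537

A = translate([4.8, 1.7, -6.3]) cube([2.1, 14.6, 2]) → bbox [4.8,1.7,-6.3] .. [6.9,16.3,-4.3]
B = sphere(r=3) → bbox [-3,-3,-3] .. [3,3,3]
lo = A.lo+B.lo = [4.8-3, 1.7-3, -6.3-3] = [1.800,-1.300,-9.300]
hi = A.hi+B.hi = [6.9+3, 16.3+3, -4.3+3] = [9.900,19.300,-1.300]
diag = √(8.1²+20.6²+8²) = √553.97 = 23.537


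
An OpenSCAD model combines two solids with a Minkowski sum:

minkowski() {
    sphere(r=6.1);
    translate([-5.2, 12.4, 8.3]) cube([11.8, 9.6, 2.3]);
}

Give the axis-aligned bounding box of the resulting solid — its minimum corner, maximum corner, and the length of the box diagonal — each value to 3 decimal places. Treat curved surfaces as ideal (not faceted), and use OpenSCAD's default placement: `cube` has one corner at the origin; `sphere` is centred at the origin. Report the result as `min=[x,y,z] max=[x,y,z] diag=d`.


min=[-11.300,6.300,2.200] max=[12.700,28.100,16.700] diag=35.517

A = translate([-5.2, 12.4, 8.3]) cube([11.8, 9.6, 2.3]) → bbox [-5.2,12.4,8.3] .. [6.6,22,10.6]
B = sphere(r=6.1) → bbox [-6.1,-6.1,-6.1] .. [6.1,6.1,6.1]
lo = A.lo+B.lo = [-5.2-6.1, 12.4-6.1, 8.3-6.1] = [-11.300,6.300,2.200]
hi = A.hi+B.hi = [6.6+6.1, 22+6.1, 10.6+6.1] = [12.700,28.100,16.700]
diag = √(24²+21.8²+14.5²) = √1261.49 = 35.517


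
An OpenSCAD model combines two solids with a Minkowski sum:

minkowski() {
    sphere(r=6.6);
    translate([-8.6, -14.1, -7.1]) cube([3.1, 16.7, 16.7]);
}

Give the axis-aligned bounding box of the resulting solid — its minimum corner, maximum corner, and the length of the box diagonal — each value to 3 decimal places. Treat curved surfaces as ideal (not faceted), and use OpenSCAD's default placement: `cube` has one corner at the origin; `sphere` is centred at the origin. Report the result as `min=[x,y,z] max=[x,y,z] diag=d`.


A = translate([-8.6, -14.1, -7.1]) cube([3.1, 16.7, 16.7]) → bbox [-8.6,-14.1,-7.1] .. [-5.5,2.6,9.6]
B = sphere(r=6.6) → bbox [-6.6,-6.6,-6.6] .. [6.6,6.6,6.6]
lo = A.lo+B.lo = [-8.6-6.6, -14.1-6.6, -7.1-6.6] = [-15.200,-20.700,-13.700]
hi = A.hi+B.hi = [-5.5+6.6, 2.6+6.6, 9.6+6.6] = [1.100,9.200,16.200]
diag = √(16.3²+29.9²+29.9²) = √2053.71 = 45.318

min=[-15.200,-20.700,-13.700] max=[1.100,9.200,16.200] diag=45.318


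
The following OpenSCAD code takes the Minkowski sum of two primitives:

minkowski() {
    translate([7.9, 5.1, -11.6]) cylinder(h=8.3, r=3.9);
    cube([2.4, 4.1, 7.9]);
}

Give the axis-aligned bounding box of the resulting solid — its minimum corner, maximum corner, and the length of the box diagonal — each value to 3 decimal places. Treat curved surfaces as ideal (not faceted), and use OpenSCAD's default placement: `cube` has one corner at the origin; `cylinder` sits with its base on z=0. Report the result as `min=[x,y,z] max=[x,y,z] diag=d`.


min=[4.000,1.200,-11.600] max=[14.200,13.100,4.600] diag=22.541

A = translate([7.9, 5.1, -11.6]) cylinder(h=8.3, r=3.9) → bbox [4,1.2,-11.6] .. [11.8,9,-3.3]
B = cube([2.4, 4.1, 7.9]) → bbox [0,0,0] .. [2.4,4.1,7.9]
lo = A.lo+B.lo = [4+0, 1.2+0, -11.6+0] = [4.000,1.200,-11.600]
hi = A.hi+B.hi = [11.8+2.4, 9+4.1, -3.3+7.9] = [14.200,13.100,4.600]
diag = √(10.2²+11.9²+16.2²) = √508.09 = 22.541


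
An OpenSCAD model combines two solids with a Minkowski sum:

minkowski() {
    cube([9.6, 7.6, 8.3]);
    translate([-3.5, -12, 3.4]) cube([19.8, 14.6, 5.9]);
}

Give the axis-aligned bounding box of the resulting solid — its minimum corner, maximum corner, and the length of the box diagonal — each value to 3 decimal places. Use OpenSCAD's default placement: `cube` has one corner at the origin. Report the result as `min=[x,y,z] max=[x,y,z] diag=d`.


A = translate([-3.5, -12, 3.4]) cube([19.8, 14.6, 5.9]) → bbox [-3.5,-12,3.4] .. [16.3,2.6,9.3]
B = cube([9.6, 7.6, 8.3]) → bbox [0,0,0] .. [9.6,7.6,8.3]
lo = A.lo+B.lo = [-3.5+0, -12+0, 3.4+0] = [-3.500,-12.000,3.400]
hi = A.hi+B.hi = [16.3+9.6, 2.6+7.6, 9.3+8.3] = [25.900,10.200,17.600]
diag = √(29.4²+22.2²+14.2²) = √1558.84 = 39.482

min=[-3.500,-12.000,3.400] max=[25.900,10.200,17.600] diag=39.482


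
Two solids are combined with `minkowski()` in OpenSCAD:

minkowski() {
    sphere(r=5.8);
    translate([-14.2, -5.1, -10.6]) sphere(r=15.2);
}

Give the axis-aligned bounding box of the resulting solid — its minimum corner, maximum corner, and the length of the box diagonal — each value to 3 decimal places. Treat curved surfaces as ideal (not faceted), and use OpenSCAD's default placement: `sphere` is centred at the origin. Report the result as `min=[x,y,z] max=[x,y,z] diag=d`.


min=[-35.200,-26.100,-31.600] max=[6.800,15.900,10.400] diag=72.746

A = translate([-14.2, -5.1, -10.6]) sphere(r=15.2) → bbox [-29.4,-20.3,-25.8] .. [1,10.1,4.6]
B = sphere(r=5.8) → bbox [-5.8,-5.8,-5.8] .. [5.8,5.8,5.8]
lo = A.lo+B.lo = [-29.4-5.8, -20.3-5.8, -25.8-5.8] = [-35.200,-26.100,-31.600]
hi = A.hi+B.hi = [1+5.8, 10.1+5.8, 4.6+5.8] = [6.800,15.900,10.400]
diag = √(42²+42²+42²) = √5292 = 72.746


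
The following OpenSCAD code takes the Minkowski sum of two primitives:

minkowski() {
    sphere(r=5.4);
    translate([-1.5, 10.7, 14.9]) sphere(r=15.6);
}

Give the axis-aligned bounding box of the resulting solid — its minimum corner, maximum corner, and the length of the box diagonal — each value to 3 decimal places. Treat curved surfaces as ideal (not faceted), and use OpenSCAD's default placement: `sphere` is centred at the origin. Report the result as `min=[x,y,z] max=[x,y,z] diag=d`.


min=[-22.500,-10.300,-6.100] max=[19.500,31.700,35.900] diag=72.746

A = translate([-1.5, 10.7, 14.9]) sphere(r=15.6) → bbox [-17.1,-4.9,-0.7] .. [14.1,26.3,30.5]
B = sphere(r=5.4) → bbox [-5.4,-5.4,-5.4] .. [5.4,5.4,5.4]
lo = A.lo+B.lo = [-17.1-5.4, -4.9-5.4, -0.7-5.4] = [-22.500,-10.300,-6.100]
hi = A.hi+B.hi = [14.1+5.4, 26.3+5.4, 30.5+5.4] = [19.500,31.700,35.900]
diag = √(42²+42²+42²) = √5292 = 72.746


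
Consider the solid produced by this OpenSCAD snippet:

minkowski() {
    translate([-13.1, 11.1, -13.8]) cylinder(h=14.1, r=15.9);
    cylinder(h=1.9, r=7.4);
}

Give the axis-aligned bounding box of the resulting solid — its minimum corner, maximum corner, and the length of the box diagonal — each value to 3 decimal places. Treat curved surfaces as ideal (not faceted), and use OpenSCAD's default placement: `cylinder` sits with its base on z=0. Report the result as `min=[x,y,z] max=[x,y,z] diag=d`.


A = translate([-13.1, 11.1, -13.8]) cylinder(h=14.1, r=15.9) → bbox [-29,-4.8,-13.8] .. [2.8,27,0.3]
B = cylinder(h=1.9, r=7.4) → bbox [-7.4,-7.4,0] .. [7.4,7.4,1.9]
lo = A.lo+B.lo = [-29-7.4, -4.8-7.4, -13.8+0] = [-36.400,-12.200,-13.800]
hi = A.hi+B.hi = [2.8+7.4, 27+7.4, 0.3+1.9] = [10.200,34.400,2.200]
diag = √(46.6²+46.6²+16²) = √4599.12 = 67.817

min=[-36.400,-12.200,-13.800] max=[10.200,34.400,2.200] diag=67.817


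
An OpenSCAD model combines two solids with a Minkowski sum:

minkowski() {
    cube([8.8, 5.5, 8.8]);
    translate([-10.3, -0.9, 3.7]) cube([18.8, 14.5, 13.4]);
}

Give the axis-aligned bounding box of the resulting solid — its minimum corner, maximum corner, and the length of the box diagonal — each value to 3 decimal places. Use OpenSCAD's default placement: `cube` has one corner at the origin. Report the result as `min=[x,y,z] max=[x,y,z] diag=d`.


min=[-10.300,-0.900,3.700] max=[17.300,19.100,25.900] diag=40.677

A = translate([-10.3, -0.9, 3.7]) cube([18.8, 14.5, 13.4]) → bbox [-10.3,-0.9,3.7] .. [8.5,13.6,17.1]
B = cube([8.8, 5.5, 8.8]) → bbox [0,0,0] .. [8.8,5.5,8.8]
lo = A.lo+B.lo = [-10.3+0, -0.9+0, 3.7+0] = [-10.300,-0.900,3.700]
hi = A.hi+B.hi = [8.5+8.8, 13.6+5.5, 17.1+8.8] = [17.300,19.100,25.900]
diag = √(27.6²+20²+22.2²) = √1654.6 = 40.677


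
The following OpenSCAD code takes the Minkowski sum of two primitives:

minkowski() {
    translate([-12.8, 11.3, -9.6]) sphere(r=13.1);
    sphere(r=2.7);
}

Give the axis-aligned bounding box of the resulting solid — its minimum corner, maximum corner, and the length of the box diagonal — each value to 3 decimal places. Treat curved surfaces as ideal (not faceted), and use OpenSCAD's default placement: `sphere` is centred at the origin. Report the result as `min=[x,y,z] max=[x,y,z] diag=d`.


A = translate([-12.8, 11.3, -9.6]) sphere(r=13.1) → bbox [-25.9,-1.8,-22.7] .. [0.3,24.4,3.5]
B = sphere(r=2.7) → bbox [-2.7,-2.7,-2.7] .. [2.7,2.7,2.7]
lo = A.lo+B.lo = [-25.9-2.7, -1.8-2.7, -22.7-2.7] = [-28.600,-4.500,-25.400]
hi = A.hi+B.hi = [0.3+2.7, 24.4+2.7, 3.5+2.7] = [3.000,27.100,6.200]
diag = √(31.6²+31.6²+31.6²) = √2995.68 = 54.733

min=[-28.600,-4.500,-25.400] max=[3.000,27.100,6.200] diag=54.733


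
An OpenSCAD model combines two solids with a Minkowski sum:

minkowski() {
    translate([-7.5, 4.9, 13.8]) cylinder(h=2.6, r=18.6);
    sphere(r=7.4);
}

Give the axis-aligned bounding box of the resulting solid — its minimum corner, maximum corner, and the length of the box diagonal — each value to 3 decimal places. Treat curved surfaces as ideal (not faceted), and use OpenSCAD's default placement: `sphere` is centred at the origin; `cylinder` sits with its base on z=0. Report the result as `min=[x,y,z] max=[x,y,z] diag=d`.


min=[-33.500,-21.100,6.400] max=[18.500,30.900,23.800] diag=75.570

A = translate([-7.5, 4.9, 13.8]) cylinder(h=2.6, r=18.6) → bbox [-26.1,-13.7,13.8] .. [11.1,23.5,16.4]
B = sphere(r=7.4) → bbox [-7.4,-7.4,-7.4] .. [7.4,7.4,7.4]
lo = A.lo+B.lo = [-26.1-7.4, -13.7-7.4, 13.8-7.4] = [-33.500,-21.100,6.400]
hi = A.hi+B.hi = [11.1+7.4, 23.5+7.4, 16.4+7.4] = [18.500,30.900,23.800]
diag = √(52²+52²+17.4²) = √5710.76 = 75.570


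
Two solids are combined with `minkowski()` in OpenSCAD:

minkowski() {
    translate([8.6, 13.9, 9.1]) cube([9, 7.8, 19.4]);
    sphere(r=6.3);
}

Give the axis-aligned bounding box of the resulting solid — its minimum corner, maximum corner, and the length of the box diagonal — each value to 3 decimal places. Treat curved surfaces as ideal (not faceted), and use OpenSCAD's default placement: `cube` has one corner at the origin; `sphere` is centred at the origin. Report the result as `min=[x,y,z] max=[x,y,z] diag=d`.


A = translate([8.6, 13.9, 9.1]) cube([9, 7.8, 19.4]) → bbox [8.6,13.9,9.1] .. [17.6,21.7,28.5]
B = sphere(r=6.3) → bbox [-6.3,-6.3,-6.3] .. [6.3,6.3,6.3]
lo = A.lo+B.lo = [8.6-6.3, 13.9-6.3, 9.1-6.3] = [2.300,7.600,2.800]
hi = A.hi+B.hi = [17.6+6.3, 21.7+6.3, 28.5+6.3] = [23.900,28.000,34.800]
diag = √(21.6²+20.4²+32²) = √1906.72 = 43.666

min=[2.300,7.600,2.800] max=[23.900,28.000,34.800] diag=43.666


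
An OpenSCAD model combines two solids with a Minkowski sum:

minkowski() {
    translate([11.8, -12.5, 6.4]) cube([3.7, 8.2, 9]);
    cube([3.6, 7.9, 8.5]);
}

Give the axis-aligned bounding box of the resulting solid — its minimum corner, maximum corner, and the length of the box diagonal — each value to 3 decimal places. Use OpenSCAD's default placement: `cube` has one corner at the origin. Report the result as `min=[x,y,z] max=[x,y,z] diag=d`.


A = translate([11.8, -12.5, 6.4]) cube([3.7, 8.2, 9]) → bbox [11.8,-12.5,6.4] .. [15.5,-4.3,15.4]
B = cube([3.6, 7.9, 8.5]) → bbox [0,0,0] .. [3.6,7.9,8.5]
lo = A.lo+B.lo = [11.8+0, -12.5+0, 6.4+0] = [11.800,-12.500,6.400]
hi = A.hi+B.hi = [15.5+3.6, -4.3+7.9, 15.4+8.5] = [19.100,3.600,23.900]
diag = √(7.3²+16.1²+17.5²) = √618.75 = 24.875

min=[11.800,-12.500,6.400] max=[19.100,3.600,23.900] diag=24.875


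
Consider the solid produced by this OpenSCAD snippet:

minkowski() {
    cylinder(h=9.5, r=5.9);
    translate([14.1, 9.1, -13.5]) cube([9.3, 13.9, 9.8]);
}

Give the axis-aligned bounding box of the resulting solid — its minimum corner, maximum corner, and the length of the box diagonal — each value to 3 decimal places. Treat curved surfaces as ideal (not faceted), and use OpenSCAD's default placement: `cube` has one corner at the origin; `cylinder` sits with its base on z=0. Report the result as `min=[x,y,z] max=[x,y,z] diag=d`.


A = translate([14.1, 9.1, -13.5]) cube([9.3, 13.9, 9.8]) → bbox [14.1,9.1,-13.5] .. [23.4,23,-3.7]
B = cylinder(h=9.5, r=5.9) → bbox [-5.9,-5.9,0] .. [5.9,5.9,9.5]
lo = A.lo+B.lo = [14.1-5.9, 9.1-5.9, -13.5+0] = [8.200,3.200,-13.500]
hi = A.hi+B.hi = [23.4+5.9, 23+5.9, -3.7+9.5] = [29.300,28.900,5.800]
diag = √(21.1²+25.7²+19.3²) = √1478.19 = 38.447

min=[8.200,3.200,-13.500] max=[29.300,28.900,5.800] diag=38.447


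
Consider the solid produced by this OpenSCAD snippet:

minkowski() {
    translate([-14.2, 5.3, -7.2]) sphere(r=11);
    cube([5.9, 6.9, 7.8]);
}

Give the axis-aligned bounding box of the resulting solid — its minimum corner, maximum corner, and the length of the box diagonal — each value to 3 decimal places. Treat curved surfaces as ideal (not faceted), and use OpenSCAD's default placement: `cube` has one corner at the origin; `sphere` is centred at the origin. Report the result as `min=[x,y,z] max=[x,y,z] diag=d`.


min=[-25.200,-5.700,-18.200] max=[2.700,23.200,11.600] diag=50.017

A = translate([-14.2, 5.3, -7.2]) sphere(r=11) → bbox [-25.2,-5.7,-18.2] .. [-3.2,16.3,3.8]
B = cube([5.9, 6.9, 7.8]) → bbox [0,0,0] .. [5.9,6.9,7.8]
lo = A.lo+B.lo = [-25.2+0, -5.7+0, -18.2+0] = [-25.200,-5.700,-18.200]
hi = A.hi+B.hi = [-3.2+5.9, 16.3+6.9, 3.8+7.8] = [2.700,23.200,11.600]
diag = √(27.9²+28.9²+29.8²) = √2501.66 = 50.017


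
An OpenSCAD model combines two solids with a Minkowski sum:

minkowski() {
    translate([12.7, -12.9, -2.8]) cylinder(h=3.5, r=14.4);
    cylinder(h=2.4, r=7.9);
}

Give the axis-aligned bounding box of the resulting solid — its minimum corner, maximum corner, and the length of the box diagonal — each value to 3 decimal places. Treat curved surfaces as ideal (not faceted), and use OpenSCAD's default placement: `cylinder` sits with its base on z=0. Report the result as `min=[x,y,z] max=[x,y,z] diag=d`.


A = translate([12.7, -12.9, -2.8]) cylinder(h=3.5, r=14.4) → bbox [-1.7,-27.3,-2.8] .. [27.1,1.5,0.7]
B = cylinder(h=2.4, r=7.9) → bbox [-7.9,-7.9,0] .. [7.9,7.9,2.4]
lo = A.lo+B.lo = [-1.7-7.9, -27.3-7.9, -2.8+0] = [-9.600,-35.200,-2.800]
hi = A.hi+B.hi = [27.1+7.9, 1.5+7.9, 0.7+2.4] = [35.000,9.400,3.100]
diag = √(44.6²+44.6²+5.9²) = √4013.13 = 63.349

min=[-9.600,-35.200,-2.800] max=[35.000,9.400,3.100] diag=63.349


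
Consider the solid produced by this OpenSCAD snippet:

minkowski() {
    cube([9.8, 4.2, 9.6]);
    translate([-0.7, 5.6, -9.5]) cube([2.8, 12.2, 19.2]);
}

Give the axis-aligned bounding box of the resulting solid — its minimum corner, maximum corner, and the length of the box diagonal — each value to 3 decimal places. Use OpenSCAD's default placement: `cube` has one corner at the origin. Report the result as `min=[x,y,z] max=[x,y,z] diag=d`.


A = translate([-0.7, 5.6, -9.5]) cube([2.8, 12.2, 19.2]) → bbox [-0.7,5.6,-9.5] .. [2.1,17.8,9.7]
B = cube([9.8, 4.2, 9.6]) → bbox [0,0,0] .. [9.8,4.2,9.6]
lo = A.lo+B.lo = [-0.7+0, 5.6+0, -9.5+0] = [-0.700,5.600,-9.500]
hi = A.hi+B.hi = [2.1+9.8, 17.8+4.2, 9.7+9.6] = [11.900,22.000,19.300]
diag = √(12.6²+16.4²+28.8²) = √1257.16 = 35.456

min=[-0.700,5.600,-9.500] max=[11.900,22.000,19.300] diag=35.456


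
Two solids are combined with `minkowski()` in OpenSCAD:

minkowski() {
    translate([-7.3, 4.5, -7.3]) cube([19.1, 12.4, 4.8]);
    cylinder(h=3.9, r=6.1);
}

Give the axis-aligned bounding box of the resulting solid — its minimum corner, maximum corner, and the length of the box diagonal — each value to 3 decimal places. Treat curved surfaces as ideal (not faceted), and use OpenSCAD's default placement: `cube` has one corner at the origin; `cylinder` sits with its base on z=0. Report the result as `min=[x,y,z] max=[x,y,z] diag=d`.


A = translate([-7.3, 4.5, -7.3]) cube([19.1, 12.4, 4.8]) → bbox [-7.3,4.5,-7.3] .. [11.8,16.9,-2.5]
B = cylinder(h=3.9, r=6.1) → bbox [-6.1,-6.1,0] .. [6.1,6.1,3.9]
lo = A.lo+B.lo = [-7.3-6.1, 4.5-6.1, -7.3+0] = [-13.400,-1.600,-7.300]
hi = A.hi+B.hi = [11.8+6.1, 16.9+6.1, -2.5+3.9] = [17.900,23.000,1.400]
diag = √(31.3²+24.6²+8.7²) = √1660.54 = 40.750

min=[-13.400,-1.600,-7.300] max=[17.900,23.000,1.400] diag=40.750


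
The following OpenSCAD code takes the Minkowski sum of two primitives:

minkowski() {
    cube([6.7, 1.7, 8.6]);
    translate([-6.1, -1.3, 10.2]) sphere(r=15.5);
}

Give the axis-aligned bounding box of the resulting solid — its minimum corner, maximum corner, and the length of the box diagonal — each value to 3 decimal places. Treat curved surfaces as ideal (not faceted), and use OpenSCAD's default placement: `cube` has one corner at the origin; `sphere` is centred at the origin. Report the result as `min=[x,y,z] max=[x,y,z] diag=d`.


A = translate([-6.1, -1.3, 10.2]) sphere(r=15.5) → bbox [-21.6,-16.8,-5.3] .. [9.4,14.2,25.7]
B = cube([6.7, 1.7, 8.6]) → bbox [0,0,0] .. [6.7,1.7,8.6]
lo = A.lo+B.lo = [-21.6+0, -16.8+0, -5.3+0] = [-21.600,-16.800,-5.300]
hi = A.hi+B.hi = [9.4+6.7, 14.2+1.7, 25.7+8.6] = [16.100,15.900,34.300]
diag = √(37.7²+32.7²+39.6²) = √4058.74 = 63.708

min=[-21.600,-16.800,-5.300] max=[16.100,15.900,34.300] diag=63.708


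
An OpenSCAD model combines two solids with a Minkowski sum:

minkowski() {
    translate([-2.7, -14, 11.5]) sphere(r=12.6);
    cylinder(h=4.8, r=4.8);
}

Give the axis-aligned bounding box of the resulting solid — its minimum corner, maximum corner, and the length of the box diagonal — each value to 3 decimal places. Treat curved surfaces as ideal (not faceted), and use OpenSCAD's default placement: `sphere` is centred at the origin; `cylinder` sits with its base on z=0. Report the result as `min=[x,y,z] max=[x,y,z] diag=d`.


A = translate([-2.7, -14, 11.5]) sphere(r=12.6) → bbox [-15.3,-26.6,-1.1] .. [9.9,-1.4,24.1]
B = cylinder(h=4.8, r=4.8) → bbox [-4.8,-4.8,0] .. [4.8,4.8,4.8]
lo = A.lo+B.lo = [-15.3-4.8, -26.6-4.8, -1.1+0] = [-20.100,-31.400,-1.100]
hi = A.hi+B.hi = [9.9+4.8, -1.4+4.8, 24.1+4.8] = [14.700,3.400,28.900]
diag = √(34.8²+34.8²+30²) = √3322.08 = 57.637

min=[-20.100,-31.400,-1.100] max=[14.700,3.400,28.900] diag=57.637


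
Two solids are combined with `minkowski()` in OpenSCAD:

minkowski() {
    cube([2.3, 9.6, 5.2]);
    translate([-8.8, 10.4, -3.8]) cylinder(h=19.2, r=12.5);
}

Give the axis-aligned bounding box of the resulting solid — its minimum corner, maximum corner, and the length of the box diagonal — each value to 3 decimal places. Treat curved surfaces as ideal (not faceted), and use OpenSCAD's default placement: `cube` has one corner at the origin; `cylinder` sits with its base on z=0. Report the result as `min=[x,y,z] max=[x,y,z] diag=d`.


min=[-21.300,-2.100,-3.800] max=[6.000,32.500,20.600] diag=50.377

A = translate([-8.8, 10.4, -3.8]) cylinder(h=19.2, r=12.5) → bbox [-21.3,-2.1,-3.8] .. [3.7,22.9,15.4]
B = cube([2.3, 9.6, 5.2]) → bbox [0,0,0] .. [2.3,9.6,5.2]
lo = A.lo+B.lo = [-21.3+0, -2.1+0, -3.8+0] = [-21.300,-2.100,-3.800]
hi = A.hi+B.hi = [3.7+2.3, 22.9+9.6, 15.4+5.2] = [6.000,32.500,20.600]
diag = √(27.3²+34.6²+24.4²) = √2537.81 = 50.377


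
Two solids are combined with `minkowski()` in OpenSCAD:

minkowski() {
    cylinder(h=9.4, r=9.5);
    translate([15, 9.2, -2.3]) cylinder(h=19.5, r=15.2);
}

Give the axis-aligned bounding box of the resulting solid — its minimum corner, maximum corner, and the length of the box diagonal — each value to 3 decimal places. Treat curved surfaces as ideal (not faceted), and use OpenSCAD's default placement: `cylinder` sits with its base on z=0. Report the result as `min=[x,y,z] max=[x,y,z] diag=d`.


A = translate([15, 9.2, -2.3]) cylinder(h=19.5, r=15.2) → bbox [-0.2,-6,-2.3] .. [30.2,24.4,17.2]
B = cylinder(h=9.4, r=9.5) → bbox [-9.5,-9.5,0] .. [9.5,9.5,9.4]
lo = A.lo+B.lo = [-0.2-9.5, -6-9.5, -2.3+0] = [-9.700,-15.500,-2.300]
hi = A.hi+B.hi = [30.2+9.5, 24.4+9.5, 17.2+9.4] = [39.700,33.900,26.600]
diag = √(49.4²+49.4²+28.9²) = √5715.93 = 75.604

min=[-9.700,-15.500,-2.300] max=[39.700,33.900,26.600] diag=75.604


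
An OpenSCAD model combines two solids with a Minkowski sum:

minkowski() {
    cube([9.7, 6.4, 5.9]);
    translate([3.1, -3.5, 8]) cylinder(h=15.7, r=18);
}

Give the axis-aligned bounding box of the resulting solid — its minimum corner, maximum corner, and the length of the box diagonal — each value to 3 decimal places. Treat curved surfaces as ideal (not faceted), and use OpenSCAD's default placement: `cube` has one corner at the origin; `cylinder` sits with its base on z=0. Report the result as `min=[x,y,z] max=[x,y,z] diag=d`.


min=[-14.900,-21.500,8.000] max=[30.800,20.900,29.600] diag=65.976

A = translate([3.1, -3.5, 8]) cylinder(h=15.7, r=18) → bbox [-14.9,-21.5,8] .. [21.1,14.5,23.7]
B = cube([9.7, 6.4, 5.9]) → bbox [0,0,0] .. [9.7,6.4,5.9]
lo = A.lo+B.lo = [-14.9+0, -21.5+0, 8+0] = [-14.900,-21.500,8.000]
hi = A.hi+B.hi = [21.1+9.7, 14.5+6.4, 23.7+5.9] = [30.800,20.900,29.600]
diag = √(45.7²+42.4²+21.6²) = √4352.81 = 65.976


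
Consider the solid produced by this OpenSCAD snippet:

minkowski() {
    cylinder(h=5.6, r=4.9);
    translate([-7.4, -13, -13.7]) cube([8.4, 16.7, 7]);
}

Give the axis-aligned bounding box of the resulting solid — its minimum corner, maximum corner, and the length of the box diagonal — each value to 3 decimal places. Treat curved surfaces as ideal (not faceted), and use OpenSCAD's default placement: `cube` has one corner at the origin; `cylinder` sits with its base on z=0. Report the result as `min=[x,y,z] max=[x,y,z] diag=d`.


A = translate([-7.4, -13, -13.7]) cube([8.4, 16.7, 7]) → bbox [-7.4,-13,-13.7] .. [1,3.7,-6.7]
B = cylinder(h=5.6, r=4.9) → bbox [-4.9,-4.9,0] .. [4.9,4.9,5.6]
lo = A.lo+B.lo = [-7.4-4.9, -13-4.9, -13.7+0] = [-12.300,-17.900,-13.700]
hi = A.hi+B.hi = [1+4.9, 3.7+4.9, -6.7+5.6] = [5.900,8.600,-1.100]
diag = √(18.2²+26.5²+12.6²) = √1192.25 = 34.529

min=[-12.300,-17.900,-13.700] max=[5.900,8.600,-1.100] diag=34.529


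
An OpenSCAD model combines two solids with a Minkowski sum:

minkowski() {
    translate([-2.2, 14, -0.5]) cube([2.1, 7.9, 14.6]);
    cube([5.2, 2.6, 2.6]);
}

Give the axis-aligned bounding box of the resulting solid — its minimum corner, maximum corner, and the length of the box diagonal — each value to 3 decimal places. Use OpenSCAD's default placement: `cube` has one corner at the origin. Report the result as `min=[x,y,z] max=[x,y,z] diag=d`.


min=[-2.200,14.000,-0.500] max=[5.100,24.500,16.700] diag=21.433

A = translate([-2.2, 14, -0.5]) cube([2.1, 7.9, 14.6]) → bbox [-2.2,14,-0.5] .. [-0.1,21.9,14.1]
B = cube([5.2, 2.6, 2.6]) → bbox [0,0,0] .. [5.2,2.6,2.6]
lo = A.lo+B.lo = [-2.2+0, 14+0, -0.5+0] = [-2.200,14.000,-0.500]
hi = A.hi+B.hi = [-0.1+5.2, 21.9+2.6, 14.1+2.6] = [5.100,24.500,16.700]
diag = √(7.3²+10.5²+17.2²) = √459.38 = 21.433


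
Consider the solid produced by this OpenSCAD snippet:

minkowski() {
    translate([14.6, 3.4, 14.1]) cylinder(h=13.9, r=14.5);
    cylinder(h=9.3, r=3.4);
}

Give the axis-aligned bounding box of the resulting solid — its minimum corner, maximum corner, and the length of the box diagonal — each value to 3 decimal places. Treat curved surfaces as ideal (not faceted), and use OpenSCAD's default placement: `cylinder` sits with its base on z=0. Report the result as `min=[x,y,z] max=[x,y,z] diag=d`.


A = translate([14.6, 3.4, 14.1]) cylinder(h=13.9, r=14.5) → bbox [0.1,-11.1,14.1] .. [29.1,17.9,28]
B = cylinder(h=9.3, r=3.4) → bbox [-3.4,-3.4,0] .. [3.4,3.4,9.3]
lo = A.lo+B.lo = [0.1-3.4, -11.1-3.4, 14.1+0] = [-3.300,-14.500,14.100]
hi = A.hi+B.hi = [29.1+3.4, 17.9+3.4, 28+9.3] = [32.500,21.300,37.300]
diag = √(35.8²+35.8²+23.2²) = √3101.52 = 55.691

min=[-3.300,-14.500,14.100] max=[32.500,21.300,37.300] diag=55.691


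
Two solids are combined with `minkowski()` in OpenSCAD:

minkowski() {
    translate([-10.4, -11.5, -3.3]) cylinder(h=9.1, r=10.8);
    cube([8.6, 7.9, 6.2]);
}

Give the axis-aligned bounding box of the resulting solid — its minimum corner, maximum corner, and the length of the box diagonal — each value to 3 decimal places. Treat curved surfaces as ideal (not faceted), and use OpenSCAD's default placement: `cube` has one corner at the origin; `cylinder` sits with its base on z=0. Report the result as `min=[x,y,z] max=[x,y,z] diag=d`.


min=[-21.200,-22.300,-3.300] max=[9.000,7.200,12.000] diag=44.904

A = translate([-10.4, -11.5, -3.3]) cylinder(h=9.1, r=10.8) → bbox [-21.2,-22.3,-3.3] .. [0.4,-0.7,5.8]
B = cube([8.6, 7.9, 6.2]) → bbox [0,0,0] .. [8.6,7.9,6.2]
lo = A.lo+B.lo = [-21.2+0, -22.3+0, -3.3+0] = [-21.200,-22.300,-3.300]
hi = A.hi+B.hi = [0.4+8.6, -0.7+7.9, 5.8+6.2] = [9.000,7.200,12.000]
diag = √(30.2²+29.5²+15.3²) = √2016.38 = 44.904


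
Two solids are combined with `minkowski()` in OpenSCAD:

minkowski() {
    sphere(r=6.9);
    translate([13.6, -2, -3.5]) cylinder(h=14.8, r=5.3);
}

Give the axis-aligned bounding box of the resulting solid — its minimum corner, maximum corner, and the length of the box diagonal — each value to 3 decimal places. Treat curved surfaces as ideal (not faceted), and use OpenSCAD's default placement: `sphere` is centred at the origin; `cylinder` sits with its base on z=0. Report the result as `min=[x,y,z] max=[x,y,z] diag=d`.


min=[1.400,-14.200,-10.400] max=[25.800,10.200,18.200] diag=44.818

A = translate([13.6, -2, -3.5]) cylinder(h=14.8, r=5.3) → bbox [8.3,-7.3,-3.5] .. [18.9,3.3,11.3]
B = sphere(r=6.9) → bbox [-6.9,-6.9,-6.9] .. [6.9,6.9,6.9]
lo = A.lo+B.lo = [8.3-6.9, -7.3-6.9, -3.5-6.9] = [1.400,-14.200,-10.400]
hi = A.hi+B.hi = [18.9+6.9, 3.3+6.9, 11.3+6.9] = [25.800,10.200,18.200]
diag = √(24.4²+24.4²+28.6²) = √2008.68 = 44.818


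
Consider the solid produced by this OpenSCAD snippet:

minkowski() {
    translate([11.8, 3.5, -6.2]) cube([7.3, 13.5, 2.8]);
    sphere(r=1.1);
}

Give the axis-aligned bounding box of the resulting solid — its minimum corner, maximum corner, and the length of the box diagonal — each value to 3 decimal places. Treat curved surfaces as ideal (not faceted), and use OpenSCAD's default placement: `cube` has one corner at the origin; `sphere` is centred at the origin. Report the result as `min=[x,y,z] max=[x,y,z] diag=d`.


min=[10.700,2.400,-7.300] max=[20.200,18.100,-2.300] diag=19.019

A = translate([11.8, 3.5, -6.2]) cube([7.3, 13.5, 2.8]) → bbox [11.8,3.5,-6.2] .. [19.1,17,-3.4]
B = sphere(r=1.1) → bbox [-1.1,-1.1,-1.1] .. [1.1,1.1,1.1]
lo = A.lo+B.lo = [11.8-1.1, 3.5-1.1, -6.2-1.1] = [10.700,2.400,-7.300]
hi = A.hi+B.hi = [19.1+1.1, 17+1.1, -3.4+1.1] = [20.200,18.100,-2.300]
diag = √(9.5²+15.7²+5²) = √361.74 = 19.019


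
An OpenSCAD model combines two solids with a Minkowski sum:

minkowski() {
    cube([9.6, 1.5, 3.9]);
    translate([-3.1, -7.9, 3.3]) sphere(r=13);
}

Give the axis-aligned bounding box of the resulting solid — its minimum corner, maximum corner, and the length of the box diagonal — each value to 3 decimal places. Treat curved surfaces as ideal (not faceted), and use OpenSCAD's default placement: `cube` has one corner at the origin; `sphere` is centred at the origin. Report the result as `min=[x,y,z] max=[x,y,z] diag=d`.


A = translate([-3.1, -7.9, 3.3]) sphere(r=13) → bbox [-16.1,-20.9,-9.7] .. [9.9,5.1,16.3]
B = cube([9.6, 1.5, 3.9]) → bbox [0,0,0] .. [9.6,1.5,3.9]
lo = A.lo+B.lo = [-16.1+0, -20.9+0, -9.7+0] = [-16.100,-20.900,-9.700]
hi = A.hi+B.hi = [9.9+9.6, 5.1+1.5, 16.3+3.9] = [19.500,6.600,20.200]
diag = √(35.6²+27.5²+29.9²) = √2917.62 = 54.015

min=[-16.100,-20.900,-9.700] max=[19.500,6.600,20.200] diag=54.015


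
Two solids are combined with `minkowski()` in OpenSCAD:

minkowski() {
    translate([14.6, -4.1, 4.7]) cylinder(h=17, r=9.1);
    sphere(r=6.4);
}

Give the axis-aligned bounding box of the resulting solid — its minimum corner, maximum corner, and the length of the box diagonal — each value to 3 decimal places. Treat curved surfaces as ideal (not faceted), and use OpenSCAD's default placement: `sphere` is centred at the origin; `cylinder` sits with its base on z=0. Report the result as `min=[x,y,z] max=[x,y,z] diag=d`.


A = translate([14.6, -4.1, 4.7]) cylinder(h=17, r=9.1) → bbox [5.5,-13.2,4.7] .. [23.7,5,21.7]
B = sphere(r=6.4) → bbox [-6.4,-6.4,-6.4] .. [6.4,6.4,6.4]
lo = A.lo+B.lo = [5.5-6.4, -13.2-6.4, 4.7-6.4] = [-0.900,-19.600,-1.700]
hi = A.hi+B.hi = [23.7+6.4, 5+6.4, 21.7+6.4] = [30.100,11.400,28.100]
diag = √(31²+31²+29.8²) = √2810.04 = 53.010

min=[-0.900,-19.600,-1.700] max=[30.100,11.400,28.100] diag=53.010


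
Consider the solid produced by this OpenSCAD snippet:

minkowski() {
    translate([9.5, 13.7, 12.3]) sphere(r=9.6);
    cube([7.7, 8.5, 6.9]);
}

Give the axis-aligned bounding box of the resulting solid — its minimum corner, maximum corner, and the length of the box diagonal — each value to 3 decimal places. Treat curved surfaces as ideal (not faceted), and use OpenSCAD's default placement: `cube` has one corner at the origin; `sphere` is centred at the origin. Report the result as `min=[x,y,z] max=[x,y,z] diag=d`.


A = translate([9.5, 13.7, 12.3]) sphere(r=9.6) → bbox [-0.1,4.1,2.7] .. [19.1,23.3,21.9]
B = cube([7.7, 8.5, 6.9]) → bbox [0,0,0] .. [7.7,8.5,6.9]
lo = A.lo+B.lo = [-0.1+0, 4.1+0, 2.7+0] = [-0.100,4.100,2.700]
hi = A.hi+B.hi = [19.1+7.7, 23.3+8.5, 21.9+6.9] = [26.800,31.800,28.800]
diag = √(26.9²+27.7²+26.1²) = √2172.11 = 46.606

min=[-0.100,4.100,2.700] max=[26.800,31.800,28.800] diag=46.606


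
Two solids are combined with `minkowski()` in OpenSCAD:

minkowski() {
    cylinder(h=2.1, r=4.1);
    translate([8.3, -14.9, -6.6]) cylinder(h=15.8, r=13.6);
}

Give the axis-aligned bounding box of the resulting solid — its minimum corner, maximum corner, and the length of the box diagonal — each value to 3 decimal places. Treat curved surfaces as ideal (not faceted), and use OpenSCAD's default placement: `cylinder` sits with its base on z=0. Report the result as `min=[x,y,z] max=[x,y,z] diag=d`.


min=[-9.400,-32.600,-6.600] max=[26.000,2.800,11.300] diag=53.167

A = translate([8.3, -14.9, -6.6]) cylinder(h=15.8, r=13.6) → bbox [-5.3,-28.5,-6.6] .. [21.9,-1.3,9.2]
B = cylinder(h=2.1, r=4.1) → bbox [-4.1,-4.1,0] .. [4.1,4.1,2.1]
lo = A.lo+B.lo = [-5.3-4.1, -28.5-4.1, -6.6+0] = [-9.400,-32.600,-6.600]
hi = A.hi+B.hi = [21.9+4.1, -1.3+4.1, 9.2+2.1] = [26.000,2.800,11.300]
diag = √(35.4²+35.4²+17.9²) = √2826.73 = 53.167


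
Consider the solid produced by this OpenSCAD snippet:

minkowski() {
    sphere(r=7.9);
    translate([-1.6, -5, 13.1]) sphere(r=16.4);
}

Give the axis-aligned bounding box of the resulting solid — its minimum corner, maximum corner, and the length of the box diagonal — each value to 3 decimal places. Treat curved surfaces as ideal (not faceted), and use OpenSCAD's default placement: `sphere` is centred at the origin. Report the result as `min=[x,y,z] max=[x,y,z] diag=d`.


min=[-25.900,-29.300,-11.200] max=[22.700,19.300,37.400] diag=84.178

A = translate([-1.6, -5, 13.1]) sphere(r=16.4) → bbox [-18,-21.4,-3.3] .. [14.8,11.4,29.5]
B = sphere(r=7.9) → bbox [-7.9,-7.9,-7.9] .. [7.9,7.9,7.9]
lo = A.lo+B.lo = [-18-7.9, -21.4-7.9, -3.3-7.9] = [-25.900,-29.300,-11.200]
hi = A.hi+B.hi = [14.8+7.9, 11.4+7.9, 29.5+7.9] = [22.700,19.300,37.400]
diag = √(48.6²+48.6²+48.6²) = √7085.88 = 84.178


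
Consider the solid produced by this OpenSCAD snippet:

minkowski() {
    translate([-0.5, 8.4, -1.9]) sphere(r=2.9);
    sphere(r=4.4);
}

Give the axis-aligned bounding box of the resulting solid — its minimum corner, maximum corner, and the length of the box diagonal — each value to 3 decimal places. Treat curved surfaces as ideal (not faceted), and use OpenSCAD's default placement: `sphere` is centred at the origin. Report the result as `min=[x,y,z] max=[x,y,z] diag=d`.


A = translate([-0.5, 8.4, -1.9]) sphere(r=2.9) → bbox [-3.4,5.5,-4.8] .. [2.4,11.3,1]
B = sphere(r=4.4) → bbox [-4.4,-4.4,-4.4] .. [4.4,4.4,4.4]
lo = A.lo+B.lo = [-3.4-4.4, 5.5-4.4, -4.8-4.4] = [-7.800,1.100,-9.200]
hi = A.hi+B.hi = [2.4+4.4, 11.3+4.4, 1+4.4] = [6.800,15.700,5.400]
diag = √(14.6²+14.6²+14.6²) = √639.48 = 25.288

min=[-7.800,1.100,-9.200] max=[6.800,15.700,5.400] diag=25.288


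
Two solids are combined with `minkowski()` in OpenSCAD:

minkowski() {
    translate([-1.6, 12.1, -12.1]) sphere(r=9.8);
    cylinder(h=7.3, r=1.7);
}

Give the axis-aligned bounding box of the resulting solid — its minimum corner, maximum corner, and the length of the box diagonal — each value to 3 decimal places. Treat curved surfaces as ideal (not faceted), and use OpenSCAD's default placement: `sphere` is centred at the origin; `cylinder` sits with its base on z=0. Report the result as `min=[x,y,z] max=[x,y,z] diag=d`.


A = translate([-1.6, 12.1, -12.1]) sphere(r=9.8) → bbox [-11.4,2.3,-21.9] .. [8.2,21.9,-2.3]
B = cylinder(h=7.3, r=1.7) → bbox [-1.7,-1.7,0] .. [1.7,1.7,7.3]
lo = A.lo+B.lo = [-11.4-1.7, 2.3-1.7, -21.9+0] = [-13.100,0.600,-21.900]
hi = A.hi+B.hi = [8.2+1.7, 21.9+1.7, -2.3+7.3] = [9.900,23.600,5.000]
diag = √(23²+23²+26.9²) = √1781.61 = 42.209

min=[-13.100,0.600,-21.900] max=[9.900,23.600,5.000] diag=42.209


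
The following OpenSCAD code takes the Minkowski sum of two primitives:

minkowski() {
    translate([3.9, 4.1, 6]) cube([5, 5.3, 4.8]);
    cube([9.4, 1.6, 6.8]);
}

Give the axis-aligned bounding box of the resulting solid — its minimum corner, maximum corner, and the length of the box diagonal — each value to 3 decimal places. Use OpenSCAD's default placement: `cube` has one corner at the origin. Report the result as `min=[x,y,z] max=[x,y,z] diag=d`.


min=[3.900,4.100,6.000] max=[18.300,11.000,17.600] diag=19.737

A = translate([3.9, 4.1, 6]) cube([5, 5.3, 4.8]) → bbox [3.9,4.1,6] .. [8.9,9.4,10.8]
B = cube([9.4, 1.6, 6.8]) → bbox [0,0,0] .. [9.4,1.6,6.8]
lo = A.lo+B.lo = [3.9+0, 4.1+0, 6+0] = [3.900,4.100,6.000]
hi = A.hi+B.hi = [8.9+9.4, 9.4+1.6, 10.8+6.8] = [18.300,11.000,17.600]
diag = √(14.4²+6.9²+11.6²) = √389.53 = 19.737


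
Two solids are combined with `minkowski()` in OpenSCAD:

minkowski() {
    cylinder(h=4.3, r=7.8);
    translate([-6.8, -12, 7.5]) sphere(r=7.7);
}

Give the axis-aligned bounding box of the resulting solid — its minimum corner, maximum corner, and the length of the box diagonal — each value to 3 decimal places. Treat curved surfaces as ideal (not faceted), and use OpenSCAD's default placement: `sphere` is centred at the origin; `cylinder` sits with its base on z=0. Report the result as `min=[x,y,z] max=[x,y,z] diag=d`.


min=[-22.300,-27.500,-0.200] max=[8.700,3.500,19.500] diag=48.063

A = translate([-6.8, -12, 7.5]) sphere(r=7.7) → bbox [-14.5,-19.7,-0.2] .. [0.9,-4.3,15.2]
B = cylinder(h=4.3, r=7.8) → bbox [-7.8,-7.8,0] .. [7.8,7.8,4.3]
lo = A.lo+B.lo = [-14.5-7.8, -19.7-7.8, -0.2+0] = [-22.300,-27.500,-0.200]
hi = A.hi+B.hi = [0.9+7.8, -4.3+7.8, 15.2+4.3] = [8.700,3.500,19.500]
diag = √(31²+31²+19.7²) = √2310.09 = 48.063


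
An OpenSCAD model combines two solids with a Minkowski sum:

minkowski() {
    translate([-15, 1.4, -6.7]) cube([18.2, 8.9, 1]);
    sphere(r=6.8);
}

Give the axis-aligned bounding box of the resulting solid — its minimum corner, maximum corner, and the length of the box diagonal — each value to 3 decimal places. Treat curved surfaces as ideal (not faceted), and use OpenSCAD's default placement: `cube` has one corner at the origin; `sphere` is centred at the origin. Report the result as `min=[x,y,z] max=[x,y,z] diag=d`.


min=[-21.800,-5.400,-13.500] max=[10.000,17.100,1.100] diag=41.601

A = translate([-15, 1.4, -6.7]) cube([18.2, 8.9, 1]) → bbox [-15,1.4,-6.7] .. [3.2,10.3,-5.7]
B = sphere(r=6.8) → bbox [-6.8,-6.8,-6.8] .. [6.8,6.8,6.8]
lo = A.lo+B.lo = [-15-6.8, 1.4-6.8, -6.7-6.8] = [-21.800,-5.400,-13.500]
hi = A.hi+B.hi = [3.2+6.8, 10.3+6.8, -5.7+6.8] = [10.000,17.100,1.100]
diag = √(31.8²+22.5²+14.6²) = √1730.65 = 41.601


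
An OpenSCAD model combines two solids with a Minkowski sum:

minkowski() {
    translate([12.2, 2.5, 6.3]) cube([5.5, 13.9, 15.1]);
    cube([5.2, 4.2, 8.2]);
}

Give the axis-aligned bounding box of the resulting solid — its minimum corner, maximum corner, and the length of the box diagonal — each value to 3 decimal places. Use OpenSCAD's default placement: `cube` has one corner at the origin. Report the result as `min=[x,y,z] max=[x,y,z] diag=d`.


min=[12.200,2.500,6.300] max=[22.900,20.600,29.600] diag=31.385

A = translate([12.2, 2.5, 6.3]) cube([5.5, 13.9, 15.1]) → bbox [12.2,2.5,6.3] .. [17.7,16.4,21.4]
B = cube([5.2, 4.2, 8.2]) → bbox [0,0,0] .. [5.2,4.2,8.2]
lo = A.lo+B.lo = [12.2+0, 2.5+0, 6.3+0] = [12.200,2.500,6.300]
hi = A.hi+B.hi = [17.7+5.2, 16.4+4.2, 21.4+8.2] = [22.900,20.600,29.600]
diag = √(10.7²+18.1²+23.3²) = √984.99 = 31.385


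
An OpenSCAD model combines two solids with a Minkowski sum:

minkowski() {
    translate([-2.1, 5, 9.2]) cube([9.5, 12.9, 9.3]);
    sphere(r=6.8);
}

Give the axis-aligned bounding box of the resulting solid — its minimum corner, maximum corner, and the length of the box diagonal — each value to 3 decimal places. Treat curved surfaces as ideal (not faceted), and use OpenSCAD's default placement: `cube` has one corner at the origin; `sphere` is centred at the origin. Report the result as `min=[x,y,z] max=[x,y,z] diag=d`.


min=[-8.900,-1.800,2.400] max=[14.200,24.700,25.300] diag=41.956

A = translate([-2.1, 5, 9.2]) cube([9.5, 12.9, 9.3]) → bbox [-2.1,5,9.2] .. [7.4,17.9,18.5]
B = sphere(r=6.8) → bbox [-6.8,-6.8,-6.8] .. [6.8,6.8,6.8]
lo = A.lo+B.lo = [-2.1-6.8, 5-6.8, 9.2-6.8] = [-8.900,-1.800,2.400]
hi = A.hi+B.hi = [7.4+6.8, 17.9+6.8, 18.5+6.8] = [14.200,24.700,25.300]
diag = √(23.1²+26.5²+22.9²) = √1760.27 = 41.956


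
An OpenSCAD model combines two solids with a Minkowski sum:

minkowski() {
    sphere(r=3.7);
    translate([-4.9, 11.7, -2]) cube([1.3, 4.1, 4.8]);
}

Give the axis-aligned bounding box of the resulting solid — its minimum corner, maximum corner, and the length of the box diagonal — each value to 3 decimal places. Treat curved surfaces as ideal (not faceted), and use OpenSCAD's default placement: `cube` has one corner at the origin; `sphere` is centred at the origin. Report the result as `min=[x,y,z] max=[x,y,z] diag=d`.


min=[-8.600,8.000,-5.700] max=[0.100,19.500,6.500] diag=18.889

A = translate([-4.9, 11.7, -2]) cube([1.3, 4.1, 4.8]) → bbox [-4.9,11.7,-2] .. [-3.6,15.8,2.8]
B = sphere(r=3.7) → bbox [-3.7,-3.7,-3.7] .. [3.7,3.7,3.7]
lo = A.lo+B.lo = [-4.9-3.7, 11.7-3.7, -2-3.7] = [-8.600,8.000,-5.700]
hi = A.hi+B.hi = [-3.6+3.7, 15.8+3.7, 2.8+3.7] = [0.100,19.500,6.500]
diag = √(8.7²+11.5²+12.2²) = √356.78 = 18.889


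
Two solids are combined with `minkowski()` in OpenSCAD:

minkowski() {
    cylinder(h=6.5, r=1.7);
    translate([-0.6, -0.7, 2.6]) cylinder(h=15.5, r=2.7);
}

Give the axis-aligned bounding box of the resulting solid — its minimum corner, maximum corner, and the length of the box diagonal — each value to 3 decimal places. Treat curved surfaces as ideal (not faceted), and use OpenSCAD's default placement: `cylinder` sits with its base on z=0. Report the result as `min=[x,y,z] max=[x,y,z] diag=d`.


min=[-5.000,-5.100,2.600] max=[3.800,3.700,24.600] diag=25.276

A = translate([-0.6, -0.7, 2.6]) cylinder(h=15.5, r=2.7) → bbox [-3.3,-3.4,2.6] .. [2.1,2,18.1]
B = cylinder(h=6.5, r=1.7) → bbox [-1.7,-1.7,0] .. [1.7,1.7,6.5]
lo = A.lo+B.lo = [-3.3-1.7, -3.4-1.7, 2.6+0] = [-5.000,-5.100,2.600]
hi = A.hi+B.hi = [2.1+1.7, 2+1.7, 18.1+6.5] = [3.800,3.700,24.600]
diag = √(8.8²+8.8²+22²) = √638.88 = 25.276
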